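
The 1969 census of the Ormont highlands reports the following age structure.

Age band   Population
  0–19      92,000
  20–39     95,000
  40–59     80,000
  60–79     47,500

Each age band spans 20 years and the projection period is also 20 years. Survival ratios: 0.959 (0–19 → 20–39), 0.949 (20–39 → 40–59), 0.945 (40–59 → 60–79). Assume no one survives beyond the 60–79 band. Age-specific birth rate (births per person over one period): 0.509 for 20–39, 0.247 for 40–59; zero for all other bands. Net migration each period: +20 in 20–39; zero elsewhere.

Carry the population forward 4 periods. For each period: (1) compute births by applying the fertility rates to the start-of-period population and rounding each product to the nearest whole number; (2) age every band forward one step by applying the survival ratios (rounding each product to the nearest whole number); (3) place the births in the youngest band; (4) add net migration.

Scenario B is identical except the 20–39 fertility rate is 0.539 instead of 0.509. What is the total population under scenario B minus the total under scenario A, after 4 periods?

12097

Numbering the bands 1..4 from youngest to oldest:
— Period 1 —
Births: 95000 × 0.509 = 48355  |  80000 × 0.247 = 19760 ⇒ total 68115
Band 2: 92000 × 0.959 = 88228
Band 3: 95000 × 0.949 = 90155
Band 4: 80000 × 0.945 = 75600
Net migration: Band 2 + 20 → 88248
End of period: [68115, 88248, 90155, 75600]
— Period 2 —
Births: 88248 × 0.509 = 44918  |  90155 × 0.247 = 22268 ⇒ total 67186
Band 2: 68115 × 0.959 = 65322
Band 3: 88248 × 0.949 = 83747
Band 4: 90155 × 0.945 = 85196
Net migration: Band 2 + 20 → 65342
End of period: [67186, 65342, 83747, 85196]
— Period 3 —
Births: 65342 × 0.509 = 33259  |  83747 × 0.247 = 20686 ⇒ total 53945
Band 2: 67186 × 0.959 = 64431
Band 3: 65342 × 0.949 = 62010
Band 4: 83747 × 0.945 = 79141
Net migration: Band 2 + 20 → 64451
End of period: [53945, 64451, 62010, 79141]
— Period 4 —
Births: 64451 × 0.509 = 32806  |  62010 × 0.247 = 15316 ⇒ total 48122
Band 2: 53945 × 0.959 = 51733
Band 3: 64451 × 0.949 = 61164
Band 4: 62010 × 0.945 = 58599
Net migration: Band 2 + 20 → 51753
End of period: [48122, 51753, 61164, 58599]
Scenario A total after 4 periods: 219638
Scenario B projection —
— Period 1 —
Births: 95000 × 0.539 = 51205  |  80000 × 0.247 = 19760 ⇒ total 70965
Band 2: 92000 × 0.959 = 88228
Band 3: 95000 × 0.949 = 90155
Band 4: 80000 × 0.945 = 75600
Net migration: Band 2 + 20 → 88248
End of period: [70965, 88248, 90155, 75600]
— Period 2 —
Births: 88248 × 0.539 = 47566  |  90155 × 0.247 = 22268 ⇒ total 69834
Band 2: 70965 × 0.959 = 68055
Band 3: 88248 × 0.949 = 83747
Band 4: 90155 × 0.945 = 85196
Net migration: Band 2 + 20 → 68075
End of period: [69834, 68075, 83747, 85196]
— Period 3 —
Births: 68075 × 0.539 = 36692  |  83747 × 0.247 = 20686 ⇒ total 57378
Band 2: 69834 × 0.959 = 66971
Band 3: 68075 × 0.949 = 64603
Band 4: 83747 × 0.945 = 79141
Net migration: Band 2 + 20 → 66991
End of period: [57378, 66991, 64603, 79141]
— Period 4 —
Births: 66991 × 0.539 = 36108  |  64603 × 0.247 = 15957 ⇒ total 52065
Band 2: 57378 × 0.959 = 55026
Band 3: 66991 × 0.949 = 63574
Band 4: 64603 × 0.945 = 61050
Net migration: Band 2 + 20 → 55046
End of period: [52065, 55046, 63574, 61050]
Scenario B total after 4 periods: 231735
Difference B − A = 231735 − 219638 = 12097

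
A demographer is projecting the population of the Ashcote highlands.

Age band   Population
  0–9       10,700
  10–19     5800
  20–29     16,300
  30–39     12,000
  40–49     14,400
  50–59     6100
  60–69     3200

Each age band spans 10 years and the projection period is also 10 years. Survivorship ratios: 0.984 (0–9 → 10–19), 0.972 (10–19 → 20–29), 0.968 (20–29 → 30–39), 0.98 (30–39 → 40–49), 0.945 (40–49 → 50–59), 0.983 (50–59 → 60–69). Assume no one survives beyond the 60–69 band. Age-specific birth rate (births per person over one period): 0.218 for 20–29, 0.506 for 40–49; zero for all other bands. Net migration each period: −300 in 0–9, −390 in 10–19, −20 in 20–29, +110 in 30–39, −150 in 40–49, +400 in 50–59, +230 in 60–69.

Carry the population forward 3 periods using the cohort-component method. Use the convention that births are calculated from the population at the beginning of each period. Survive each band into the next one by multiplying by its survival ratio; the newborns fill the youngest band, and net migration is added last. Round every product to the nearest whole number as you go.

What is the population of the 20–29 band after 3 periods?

Period 1.
Births: 16300 * 0.218 = 3553 ; 14400 * 0.506 = 7286 → total 10839
10–19: 10700 * 0.984 = 10529
20–29: 5800 * 0.972 = 5638
30–39: 16300 * 0.968 = 15778
40–49: 12000 * 0.98 = 11760
50–59: 14400 * 0.945 = 13608
60–69: 6100 * 0.983 = 5996
Net migration: 0–9 − 300 → 10539; 10–19 − 390 → 10139; 20–29 − 20 → 5618; 30–39 + 110 → 15888; 40–49 − 150 → 11610; 50–59 + 400 → 14008; 60–69 + 230 → 6226
→ [10539, 10139, 5618, 15888, 11610, 14008, 6226]
Period 2.
Births: 5618 * 0.218 = 1225 ; 11610 * 0.506 = 5875 → total 7100
10–19: 10539 * 0.984 = 10370
20–29: 10139 * 0.972 = 9855
30–39: 5618 * 0.968 = 5438
40–49: 15888 * 0.98 = 15570
50–59: 11610 * 0.945 = 10971
60–69: 14008 * 0.983 = 13770
Net migration: 0–9 − 300 → 6800; 10–19 − 390 → 9980; 20–29 − 20 → 9835; 30–39 + 110 → 5548; 40–49 − 150 → 15420; 50–59 + 400 → 11371; 60–69 + 230 → 14000
→ [6800, 9980, 9835, 5548, 15420, 11371, 14000]
Period 3.
Births: 9835 * 0.218 = 2144 ; 15420 * 0.506 = 7803 → total 9947
10–19: 6800 * 0.984 = 6691
20–29: 9980 * 0.972 = 9701
30–39: 9835 * 0.968 = 9520
40–49: 5548 * 0.98 = 5437
50–59: 15420 * 0.945 = 14572
60–69: 11371 * 0.983 = 11178
Net migration: 0–9 − 300 → 9647; 10–19 − 390 → 6301; 20–29 − 20 → 9681; 30–39 + 110 → 9630; 40–49 − 150 → 5287; 50–59 + 400 → 14972; 60–69 + 230 → 11408
→ [9647, 6301, 9681, 9630, 5287, 14972, 11408]

9681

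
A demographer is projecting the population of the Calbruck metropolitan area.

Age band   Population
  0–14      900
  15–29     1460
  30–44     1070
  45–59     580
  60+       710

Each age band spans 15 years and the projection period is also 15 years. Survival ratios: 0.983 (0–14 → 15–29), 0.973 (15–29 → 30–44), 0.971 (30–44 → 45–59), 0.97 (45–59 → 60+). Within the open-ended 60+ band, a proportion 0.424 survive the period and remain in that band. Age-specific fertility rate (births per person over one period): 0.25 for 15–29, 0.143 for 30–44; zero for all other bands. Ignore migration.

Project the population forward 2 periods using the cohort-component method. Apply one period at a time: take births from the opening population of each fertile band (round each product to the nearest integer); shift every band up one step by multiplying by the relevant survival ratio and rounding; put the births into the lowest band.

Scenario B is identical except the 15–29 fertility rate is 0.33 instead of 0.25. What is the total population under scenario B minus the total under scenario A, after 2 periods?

Period 1:
Births: 1460 × 0.25 = 365 ; 1070 × 0.143 = 153 — total 518
15–29: 900 × 0.983 = 885
30–44: 1460 × 0.973 = 1421
45–59: 1070 × 0.971 = 1039
60+: 580 × 0.97 + 710 × 0.424 = 563 + 301 = 864
→ [518, 885, 1421, 1039, 864]
Period 2:
Births: 885 × 0.25 = 221 ; 1421 × 0.143 = 203 — total 424
15–29: 518 × 0.983 = 509
30–44: 885 × 0.973 = 861
45–59: 1421 × 0.971 = 1380
60+: 1039 × 0.97 + 864 × 0.424 = 1008 + 366 = 1374
→ [424, 509, 861, 1380, 1374]
Scenario A total after 2 periods: 4548
Scenario B projection —
Period 1:
Births: 1460 × 0.33 = 482 ; 1070 × 0.143 = 153 — total 635
15–29: 900 × 0.983 = 885
30–44: 1460 × 0.973 = 1421
45–59: 1070 × 0.971 = 1039
60+: 580 × 0.97 + 710 × 0.424 = 563 + 301 = 864
→ [635, 885, 1421, 1039, 864]
Period 2:
Births: 885 × 0.33 = 292 ; 1421 × 0.143 = 203 — total 495
15–29: 635 × 0.983 = 624
30–44: 885 × 0.973 = 861
45–59: 1421 × 0.971 = 1380
60+: 1039 × 0.97 + 864 × 0.424 = 1008 + 366 = 1374
→ [495, 624, 861, 1380, 1374]
Scenario B total after 2 periods: 4734
Difference B − A = 4734 − 4548 = 186

186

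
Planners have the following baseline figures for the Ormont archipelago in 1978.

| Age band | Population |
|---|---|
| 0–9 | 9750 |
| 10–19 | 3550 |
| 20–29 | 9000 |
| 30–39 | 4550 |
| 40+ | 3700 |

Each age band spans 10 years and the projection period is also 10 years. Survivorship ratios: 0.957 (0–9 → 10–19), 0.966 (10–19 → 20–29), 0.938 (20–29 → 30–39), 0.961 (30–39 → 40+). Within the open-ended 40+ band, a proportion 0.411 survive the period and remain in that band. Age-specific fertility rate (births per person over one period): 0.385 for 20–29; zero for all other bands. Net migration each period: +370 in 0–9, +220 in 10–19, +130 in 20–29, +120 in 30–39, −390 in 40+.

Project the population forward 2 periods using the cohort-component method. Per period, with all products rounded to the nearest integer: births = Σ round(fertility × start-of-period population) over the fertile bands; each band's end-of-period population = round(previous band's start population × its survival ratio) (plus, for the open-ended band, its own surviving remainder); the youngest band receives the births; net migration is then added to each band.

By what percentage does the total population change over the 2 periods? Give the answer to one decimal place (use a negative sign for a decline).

-6.6

— Period 1 —
Births: 9000 * 0.385 = 3465
10–19: 9750 * 0.957 = 9331
20–29: 3550 * 0.966 = 3429
30–39: 9000 * 0.938 = 8442
40+: 4550 * 0.961 + 3700 * 0.411 = 4373 + 1521 = 5894
Net migration: 0–9 + 370 → 3835; 10–19 + 220 → 9551; 20–29 + 130 → 3559; 30–39 + 120 → 8562; 40+ − 390 → 5504
Giving 3835 / 9551 / 3559 / 8562 / 5504.
— Period 2 —
Births: 3559 * 0.385 = 1370
10–19: 3835 * 0.957 = 3670
20–29: 9551 * 0.966 = 9226
30–39: 3559 * 0.938 = 3338
40+: 8562 * 0.961 + 5504 * 0.411 = 8228 + 2262 = 10490
Net migration: 0–9 + 370 → 1740; 10–19 + 220 → 3890; 20–29 + 130 → 9356; 30–39 + 120 → 3458; 40+ − 390 → 10100
Giving 1740 / 3890 / 9356 / 3458 / 10100.
Total: 30550 → 28544; change = -2006; percentage change = -6.6%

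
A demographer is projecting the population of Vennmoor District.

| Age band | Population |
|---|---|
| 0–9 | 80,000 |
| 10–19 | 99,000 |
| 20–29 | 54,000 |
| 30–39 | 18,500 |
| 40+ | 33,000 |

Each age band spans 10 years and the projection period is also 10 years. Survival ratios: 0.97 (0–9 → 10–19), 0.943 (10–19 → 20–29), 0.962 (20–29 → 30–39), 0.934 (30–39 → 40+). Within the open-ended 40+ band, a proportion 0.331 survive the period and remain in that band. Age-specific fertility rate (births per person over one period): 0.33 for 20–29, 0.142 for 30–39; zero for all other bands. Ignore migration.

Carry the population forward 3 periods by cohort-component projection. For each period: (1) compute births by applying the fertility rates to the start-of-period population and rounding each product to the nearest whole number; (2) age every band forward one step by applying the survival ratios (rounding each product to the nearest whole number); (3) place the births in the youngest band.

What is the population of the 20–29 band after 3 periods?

After projecting period 1:
Births: 54000 × 0.33 = 17820  |  18500 × 0.142 = 2627 → 20447
10–19: 80000 × 0.97 = 77600
20–29: 99000 × 0.943 = 93357
30–39: 54000 × 0.962 = 51948
40+: 18500 × 0.934 + 33000 × 0.331 = 17279 + 10923 = 28202
Giving 20447 / 77600 / 93357 / 51948 / 28202.
After projecting period 2:
Births: 93357 × 0.33 = 30808  |  51948 × 0.142 = 7377 → 38185
10–19: 20447 × 0.97 = 19834
20–29: 77600 × 0.943 = 73177
30–39: 93357 × 0.962 = 89809
40+: 51948 × 0.934 + 28202 × 0.331 = 48519 + 9335 = 57854
Giving 38185 / 19834 / 73177 / 89809 / 57854.
After projecting period 3:
Births: 73177 × 0.33 = 24148  |  89809 × 0.142 = 12753 → 36901
10–19: 38185 × 0.97 = 37039
20–29: 19834 × 0.943 = 18703
30–39: 73177 × 0.962 = 70396
40+: 89809 × 0.934 + 57854 × 0.331 = 83882 + 19150 = 103032
Giving 36901 / 37039 / 18703 / 70396 / 103032.

18703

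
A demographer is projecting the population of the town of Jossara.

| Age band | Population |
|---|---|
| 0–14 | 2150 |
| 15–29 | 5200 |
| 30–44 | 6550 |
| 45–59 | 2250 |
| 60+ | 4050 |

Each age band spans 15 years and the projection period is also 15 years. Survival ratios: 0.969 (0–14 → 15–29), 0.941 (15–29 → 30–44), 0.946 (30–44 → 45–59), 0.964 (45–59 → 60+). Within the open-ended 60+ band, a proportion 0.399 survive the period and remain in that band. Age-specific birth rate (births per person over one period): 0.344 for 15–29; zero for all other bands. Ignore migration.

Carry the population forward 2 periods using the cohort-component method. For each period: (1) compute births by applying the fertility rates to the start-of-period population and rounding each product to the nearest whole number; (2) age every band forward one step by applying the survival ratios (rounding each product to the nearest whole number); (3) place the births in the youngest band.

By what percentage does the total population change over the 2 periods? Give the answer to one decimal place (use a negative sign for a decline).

-18.2

Numbering the bands 1..5 from youngest to oldest:
— Period 1 —
Births: 5200 * 0.344 = 1789
Band 2: 2150 * 0.969 = 2083
Band 3: 5200 * 0.941 = 4893
Band 4: 6550 * 0.946 = 6196
Band 5: 2250 * 0.964 + 4050 * 0.399 = 2169 + 1616 = 3785
Giving 1789 / 2083 / 4893 / 6196 / 3785.
— Period 2 —
Births: 2083 * 0.344 = 717
Band 2: 1789 * 0.969 = 1734
Band 3: 2083 * 0.941 = 1960
Band 4: 4893 * 0.946 = 4629
Band 5: 6196 * 0.964 + 3785 * 0.399 = 5973 + 1510 = 7483
Giving 717 / 1734 / 1960 / 4629 / 7483.
Total: 20200 → 16523; change = -3677; percentage change = -18.2%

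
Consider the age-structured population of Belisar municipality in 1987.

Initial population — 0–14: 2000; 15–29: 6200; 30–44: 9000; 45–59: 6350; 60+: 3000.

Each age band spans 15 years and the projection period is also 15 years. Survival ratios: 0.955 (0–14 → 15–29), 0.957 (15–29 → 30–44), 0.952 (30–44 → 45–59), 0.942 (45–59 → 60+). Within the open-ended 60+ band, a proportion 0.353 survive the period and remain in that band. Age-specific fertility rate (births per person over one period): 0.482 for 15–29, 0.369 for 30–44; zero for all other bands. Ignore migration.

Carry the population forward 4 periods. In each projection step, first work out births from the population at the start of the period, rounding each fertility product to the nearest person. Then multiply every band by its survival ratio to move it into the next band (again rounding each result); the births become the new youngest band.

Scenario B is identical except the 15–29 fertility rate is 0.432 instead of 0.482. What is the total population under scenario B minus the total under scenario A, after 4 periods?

-1061

Call the bands 1 to 5, youngest first.
[period 1]
Births: 6200 × 0.482 = 2988  |  9000 × 0.369 = 3321 — total 6309
Band 2: 2000 × 0.955 = 1910
Band 3: 6200 × 0.957 = 5933
Band 4: 9000 × 0.952 = 8568
Band 5: 6350 × 0.942 + 3000 × 0.353 = 5982 + 1059 = 7041
Population now: 0–14=6309, 15–29=1910, 30–44=5933, 45–59=8568, 60+=7041
[period 2]
Births: 1910 × 0.482 = 921  |  5933 × 0.369 = 2189 — total 3110
Band 2: 6309 × 0.955 = 6025
Band 3: 1910 × 0.957 = 1828
Band 4: 5933 × 0.952 = 5648
Band 5: 8568 × 0.942 + 7041 × 0.353 = 8071 + 2485 = 10556
Population now: 0–14=3110, 15–29=6025, 30–44=1828, 45–59=5648, 60+=10556
[period 3]
Births: 6025 × 0.482 = 2904  |  1828 × 0.369 = 675 — total 3579
Band 2: 3110 × 0.955 = 2970
Band 3: 6025 × 0.957 = 5766
Band 4: 1828 × 0.952 = 1740
Band 5: 5648 × 0.942 + 10556 × 0.353 = 5320 + 3726 = 9046
Population now: 0–14=3579, 15–29=2970, 30–44=5766, 45–59=1740, 60+=9046
[period 4]
Births: 2970 × 0.482 = 1432  |  5766 × 0.369 = 2128 — total 3560
Band 2: 3579 × 0.955 = 3418
Band 3: 2970 × 0.957 = 2842
Band 4: 5766 × 0.952 = 5489
Band 5: 1740 × 0.942 + 9046 × 0.353 = 1639 + 3193 = 4832
Population now: 0–14=3560, 15–29=3418, 30–44=2842, 45–59=5489, 60+=4832
Scenario A total after 4 periods: 20141
Scenario B projection —
[period 1]
Births: 6200 × 0.432 = 2678  |  9000 × 0.369 = 3321 — total 5999
Band 2: 2000 × 0.955 = 1910
Band 3: 6200 × 0.957 = 5933
Band 4: 9000 × 0.952 = 8568
Band 5: 6350 × 0.942 + 3000 × 0.353 = 5982 + 1059 = 7041
Population now: 0–14=5999, 15–29=1910, 30–44=5933, 45–59=8568, 60+=7041
[period 2]
Births: 1910 × 0.432 = 825  |  5933 × 0.369 = 2189 — total 3014
Band 2: 5999 × 0.955 = 5729
Band 3: 1910 × 0.957 = 1828
Band 4: 5933 × 0.952 = 5648
Band 5: 8568 × 0.942 + 7041 × 0.353 = 8071 + 2485 = 10556
Population now: 0–14=3014, 15–29=5729, 30–44=1828, 45–59=5648, 60+=10556
[period 3]
Births: 5729 × 0.432 = 2475  |  1828 × 0.369 = 675 — total 3150
Band 2: 3014 × 0.955 = 2878
Band 3: 5729 × 0.957 = 5483
Band 4: 1828 × 0.952 = 1740
Band 5: 5648 × 0.942 + 10556 × 0.353 = 5320 + 3726 = 9046
Population now: 0–14=3150, 15–29=2878, 30–44=5483, 45–59=1740, 60+=9046
[period 4]
Births: 2878 × 0.432 = 1243  |  5483 × 0.369 = 2023 — total 3266
Band 2: 3150 × 0.955 = 3008
Band 3: 2878 × 0.957 = 2754
Band 4: 5483 × 0.952 = 5220
Band 5: 1740 × 0.942 + 9046 × 0.353 = 1639 + 3193 = 4832
Population now: 0–14=3266, 15–29=3008, 30–44=2754, 45–59=5220, 60+=4832
Scenario B total after 4 periods: 19080
Difference B − A = 19080 − 20141 = -1061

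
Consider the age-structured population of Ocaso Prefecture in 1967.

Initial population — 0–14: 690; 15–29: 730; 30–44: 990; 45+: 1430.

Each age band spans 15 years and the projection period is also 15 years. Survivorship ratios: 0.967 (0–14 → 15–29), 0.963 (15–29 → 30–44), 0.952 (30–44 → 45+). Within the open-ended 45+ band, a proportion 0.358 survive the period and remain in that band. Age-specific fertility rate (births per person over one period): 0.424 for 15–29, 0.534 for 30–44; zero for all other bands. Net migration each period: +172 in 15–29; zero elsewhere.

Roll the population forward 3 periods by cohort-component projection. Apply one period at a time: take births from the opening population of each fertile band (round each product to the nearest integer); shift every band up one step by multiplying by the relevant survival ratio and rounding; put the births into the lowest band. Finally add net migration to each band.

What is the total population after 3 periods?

Let band 1 be 0–14 through band 4 = 45+.
— Period 1 —
Births: 730 × 0.424 = 310, 990 × 0.534 = 529 — total 839
Band 2: 690 × 0.967 = 667
Band 3: 730 × 0.963 = 703
Band 4: 990 × 0.952 + 1430 × 0.358 = 942 + 512 = 1454
Net migration: Band 2 + 172 → 839
End of period: [839, 839, 703, 1454]
— Period 2 —
Births: 839 × 0.424 = 356, 703 × 0.534 = 375 — total 731
Band 2: 839 × 0.967 = 811
Band 3: 839 × 0.963 = 808
Band 4: 703 × 0.952 + 1454 × 0.358 = 669 + 521 = 1190
Net migration: Band 2 + 172 → 983
End of period: [731, 983, 808, 1190]
— Period 3 —
Births: 983 × 0.424 = 417, 808 × 0.534 = 431 — total 848
Band 2: 731 × 0.967 = 707
Band 3: 983 × 0.963 = 947
Band 4: 808 × 0.952 + 1190 × 0.358 = 769 + 426 = 1195
Net migration: Band 2 + 172 → 879
End of period: [848, 879, 947, 1195]
Total after period 3: 848 + 879 + 947 + 1195 = 3869

3869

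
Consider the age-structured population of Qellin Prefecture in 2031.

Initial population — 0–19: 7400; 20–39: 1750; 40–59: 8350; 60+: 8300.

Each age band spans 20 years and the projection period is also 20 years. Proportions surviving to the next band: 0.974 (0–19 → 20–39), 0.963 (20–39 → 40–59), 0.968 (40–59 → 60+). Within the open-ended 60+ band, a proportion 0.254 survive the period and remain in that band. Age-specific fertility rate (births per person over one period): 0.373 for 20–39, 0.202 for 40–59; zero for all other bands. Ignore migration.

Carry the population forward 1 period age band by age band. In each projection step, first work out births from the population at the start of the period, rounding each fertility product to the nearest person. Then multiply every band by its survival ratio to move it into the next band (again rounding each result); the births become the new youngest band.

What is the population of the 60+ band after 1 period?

— Period 1 —
Births: 1750 × 0.373 = 653 ; 8350 × 0.202 = 1687 ⇒ total 2340
20–39: 7400 × 0.974 = 7208
40–59: 1750 × 0.963 = 1685
60+: 8350 × 0.968 + 8300 × 0.254 = 8083 + 2108 = 10191
Population now: 0–19=2340, 20–39=7208, 40–59=1685, 60+=10191

10191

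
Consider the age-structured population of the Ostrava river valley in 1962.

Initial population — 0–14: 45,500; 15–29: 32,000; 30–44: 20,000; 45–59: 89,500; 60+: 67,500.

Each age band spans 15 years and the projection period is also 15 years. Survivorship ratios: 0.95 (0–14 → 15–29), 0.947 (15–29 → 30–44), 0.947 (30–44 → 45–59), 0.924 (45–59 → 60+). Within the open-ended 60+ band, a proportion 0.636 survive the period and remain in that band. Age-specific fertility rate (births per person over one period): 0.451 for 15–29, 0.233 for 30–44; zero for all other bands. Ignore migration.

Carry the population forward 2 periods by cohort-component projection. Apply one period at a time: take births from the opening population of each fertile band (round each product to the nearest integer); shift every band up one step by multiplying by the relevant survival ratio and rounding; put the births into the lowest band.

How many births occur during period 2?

[period 1]
Births: 32000 × 0.451 = 14432, 20000 × 0.233 = 4660 ⇒ total 19092
15–29: 45500 × 0.95 = 43225
30–44: 32000 × 0.947 = 30304
45–59: 20000 × 0.947 = 18940
60+: 89500 × 0.924 + 67500 × 0.636 = 82698 + 42930 = 125628
Giving 19092 / 43225 / 30304 / 18940 / 125628.
[period 2]
Births: 43225 × 0.451 = 19494, 30304 × 0.233 = 7061 ⇒ total 26555
15–29: 19092 × 0.95 = 18137
30–44: 43225 × 0.947 = 40934
45–59: 30304 × 0.947 = 28698
60+: 18940 × 0.924 + 125628 × 0.636 = 17501 + 79899 = 97400
Giving 26555 / 18137 / 40934 / 28698 / 97400.

26555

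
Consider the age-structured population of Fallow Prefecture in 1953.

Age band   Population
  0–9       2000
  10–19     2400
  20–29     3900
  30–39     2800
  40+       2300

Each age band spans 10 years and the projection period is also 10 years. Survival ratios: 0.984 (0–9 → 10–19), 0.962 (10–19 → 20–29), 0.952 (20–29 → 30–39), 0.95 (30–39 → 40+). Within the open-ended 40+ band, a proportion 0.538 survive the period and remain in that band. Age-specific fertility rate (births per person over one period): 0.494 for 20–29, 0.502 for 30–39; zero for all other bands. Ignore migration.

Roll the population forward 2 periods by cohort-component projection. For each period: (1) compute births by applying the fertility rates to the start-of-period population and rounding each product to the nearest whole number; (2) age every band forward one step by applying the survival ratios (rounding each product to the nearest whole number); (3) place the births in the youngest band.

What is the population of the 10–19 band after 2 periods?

(Bands numbered youngest = 1 to oldest = 5.)
[period 1]
Births: 3900 * 0.494 = 1927 ; 2800 * 0.502 = 1406 → 3333
Band 2: 2000 * 0.984 = 1968
Band 3: 2400 * 0.962 = 2309
Band 4: 3900 * 0.952 = 3713
Band 5: 2800 * 0.95 + 2300 * 0.538 = 2660 + 1237 = 3897
Population now: 0–9=3333, 10–19=1968, 20–29=2309, 30–39=3713, 40+=3897
[period 2]
Births: 2309 * 0.494 = 1141 ; 3713 * 0.502 = 1864 → 3005
Band 2: 3333 * 0.984 = 3280
Band 3: 1968 * 0.962 = 1893
Band 4: 2309 * 0.952 = 2198
Band 5: 3713 * 0.95 + 3897 * 0.538 = 3527 + 2097 = 5624
Population now: 0–9=3005, 10–19=3280, 20–29=1893, 30–39=2198, 40+=5624

3280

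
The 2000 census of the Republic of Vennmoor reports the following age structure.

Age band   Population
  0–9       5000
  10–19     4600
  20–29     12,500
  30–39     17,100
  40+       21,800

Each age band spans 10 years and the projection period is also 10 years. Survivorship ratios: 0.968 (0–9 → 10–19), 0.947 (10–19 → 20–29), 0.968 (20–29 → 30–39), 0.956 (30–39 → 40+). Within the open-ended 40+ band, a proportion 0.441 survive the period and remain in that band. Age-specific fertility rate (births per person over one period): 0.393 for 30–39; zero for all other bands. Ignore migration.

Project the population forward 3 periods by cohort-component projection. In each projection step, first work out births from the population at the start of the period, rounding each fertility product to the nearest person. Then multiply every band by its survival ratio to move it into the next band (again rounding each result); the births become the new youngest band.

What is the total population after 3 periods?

Let group 1 be 0–9 through group 5 = 40+.
Period 1:
Births: 17100 × 0.393 = 6720
Group 2: 5000 × 0.968 = 4840
Group 3: 4600 × 0.947 = 4356
Group 4: 12500 × 0.968 = 12100
Group 5: 17100 × 0.956 + 21800 × 0.441 = 16348 + 9614 = 25962
End of period: [6720, 4840, 4356, 12100, 25962]
Period 2:
Births: 12100 × 0.393 = 4755
Group 2: 6720 × 0.968 = 6505
Group 3: 4840 × 0.947 = 4583
Group 4: 4356 × 0.968 = 4217
Group 5: 12100 × 0.956 + 25962 × 0.441 = 11568 + 11449 = 23017
End of period: [4755, 6505, 4583, 4217, 23017]
Period 3:
Births: 4217 × 0.393 = 1657
Group 2: 4755 × 0.968 = 4603
Group 3: 6505 × 0.947 = 6160
Group 4: 4583 × 0.968 = 4436
Group 5: 4217 × 0.956 + 23017 × 0.441 = 4031 + 10150 = 14181
End of period: [1657, 4603, 6160, 4436, 14181]
Total after period 3: 1657 + 4603 + 6160 + 4436 + 14181 = 31037

31037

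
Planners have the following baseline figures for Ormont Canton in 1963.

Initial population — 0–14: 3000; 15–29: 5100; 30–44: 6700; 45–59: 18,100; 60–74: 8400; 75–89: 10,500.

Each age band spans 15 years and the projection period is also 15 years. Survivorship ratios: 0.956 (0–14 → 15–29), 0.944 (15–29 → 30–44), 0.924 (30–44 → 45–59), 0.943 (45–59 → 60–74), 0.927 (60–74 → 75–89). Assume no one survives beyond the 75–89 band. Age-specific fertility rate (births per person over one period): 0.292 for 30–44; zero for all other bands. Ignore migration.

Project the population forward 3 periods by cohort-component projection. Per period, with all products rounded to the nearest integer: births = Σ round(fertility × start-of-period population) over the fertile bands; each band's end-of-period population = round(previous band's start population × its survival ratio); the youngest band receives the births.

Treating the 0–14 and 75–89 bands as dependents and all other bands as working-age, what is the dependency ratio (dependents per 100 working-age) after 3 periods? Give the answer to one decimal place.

63.3

(Groups numbered youngest = 1 to oldest = 6.)
Period 1:
Births: 6700 * 0.292 = 1956
Group 2: 3000 * 0.956 = 2868
Group 3: 5100 * 0.944 = 4814
Group 4: 6700 * 0.924 = 6191
Group 5: 18100 * 0.943 = 17068
Group 6: 8400 * 0.927 = 7787
Population now: 0–14=1956, 15–29=2868, 30–44=4814, 45–59=6191, 60–74=17068, 75–89=7787
Period 2:
Births: 4814 * 0.292 = 1406
Group 2: 1956 * 0.956 = 1870
Group 3: 2868 * 0.944 = 2707
Group 4: 4814 * 0.924 = 4448
Group 5: 6191 * 0.943 = 5838
Group 6: 17068 * 0.927 = 15822
Population now: 0–14=1406, 15–29=1870, 30–44=2707, 45–59=4448, 60–74=5838, 75–89=15822
Period 3:
Births: 2707 * 0.292 = 790
Group 2: 1406 * 0.956 = 1344
Group 3: 1870 * 0.944 = 1765
Group 4: 2707 * 0.924 = 2501
Group 5: 4448 * 0.943 = 4194
Group 6: 5838 * 0.927 = 5412
Population now: 0–14=790, 15–29=1344, 30–44=1765, 45–59=2501, 60–74=4194, 75–89=5412
Dependents (band 0–14 + band 75–89) = 790 + 5412 = 6202; working-age = 9804; ratio = 6202/9804 × 100 = 63.3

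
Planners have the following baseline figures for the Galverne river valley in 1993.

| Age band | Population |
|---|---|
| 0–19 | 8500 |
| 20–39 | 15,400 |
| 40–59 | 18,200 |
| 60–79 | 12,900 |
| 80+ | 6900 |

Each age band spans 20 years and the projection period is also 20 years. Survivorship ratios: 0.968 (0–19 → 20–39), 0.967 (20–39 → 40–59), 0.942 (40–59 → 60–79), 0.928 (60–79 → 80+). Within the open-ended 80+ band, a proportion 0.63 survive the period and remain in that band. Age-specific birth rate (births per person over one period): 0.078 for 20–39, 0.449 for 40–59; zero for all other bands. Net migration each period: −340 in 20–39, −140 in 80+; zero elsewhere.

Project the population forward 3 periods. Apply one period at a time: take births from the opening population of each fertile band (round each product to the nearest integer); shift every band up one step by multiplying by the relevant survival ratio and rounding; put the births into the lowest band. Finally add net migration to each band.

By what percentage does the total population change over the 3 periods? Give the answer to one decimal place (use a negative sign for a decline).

(Bands numbered youngest = 1 to oldest = 5.)
Period 1.
Births: 15400 * 0.078 = 1201  |  18200 * 0.449 = 8172 ⇒ total 9373
Band 2: 8500 * 0.968 = 8228
Band 3: 15400 * 0.967 = 14892
Band 4: 18200 * 0.942 = 17144
Band 5: 12900 * 0.928 + 6900 * 0.63 = 11971 + 4347 = 16318
Net migration: Band 2 − 340 → 7888; Band 5 − 140 → 16178
→ [9373, 7888, 14892, 17144, 16178]
Period 2.
Births: 7888 * 0.078 = 615  |  14892 * 0.449 = 6687 ⇒ total 7302
Band 2: 9373 * 0.968 = 9073
Band 3: 7888 * 0.967 = 7628
Band 4: 14892 * 0.942 = 14028
Band 5: 17144 * 0.928 + 16178 * 0.63 = 15910 + 10192 = 26102
Net migration: Band 2 − 340 → 8733; Band 5 − 140 → 25962
→ [7302, 8733, 7628, 14028, 25962]
Period 3.
Births: 8733 * 0.078 = 681  |  7628 * 0.449 = 3425 ⇒ total 4106
Band 2: 7302 * 0.968 = 7068
Band 3: 8733 * 0.967 = 8445
Band 4: 7628 * 0.942 = 7186
Band 5: 14028 * 0.928 + 25962 * 0.63 = 13018 + 16356 = 29374
Net migration: Band 2 − 340 → 6728; Band 5 − 140 → 29234
→ [4106, 6728, 8445, 7186, 29234]
Total: 61900 → 55699; change = -6201; percentage change = -10.0%

-10.0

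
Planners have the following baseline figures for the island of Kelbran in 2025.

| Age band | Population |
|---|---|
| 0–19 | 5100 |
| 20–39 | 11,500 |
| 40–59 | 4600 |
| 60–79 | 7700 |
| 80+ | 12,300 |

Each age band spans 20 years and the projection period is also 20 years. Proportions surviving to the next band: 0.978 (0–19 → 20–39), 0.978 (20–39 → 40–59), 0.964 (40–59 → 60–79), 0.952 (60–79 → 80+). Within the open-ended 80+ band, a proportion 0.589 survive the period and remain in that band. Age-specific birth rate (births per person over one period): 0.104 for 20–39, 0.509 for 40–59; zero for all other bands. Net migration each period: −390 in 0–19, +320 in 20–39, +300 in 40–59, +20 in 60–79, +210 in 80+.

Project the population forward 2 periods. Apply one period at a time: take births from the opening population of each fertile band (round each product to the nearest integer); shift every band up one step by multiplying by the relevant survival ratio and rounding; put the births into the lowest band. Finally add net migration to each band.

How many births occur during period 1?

After projecting period 1:
Births: 11500 * 0.104 = 1196  |  4600 * 0.509 = 2341 → 3537
20–39: 5100 * 0.978 = 4988
40–59: 11500 * 0.978 = 11247
60–79: 4600 * 0.964 = 4434
80+: 7700 * 0.952 + 12300 * 0.589 = 7330 + 7245 = 14575
Net migration: 0–19 − 390 → 3147; 20–39 + 320 → 5308; 40–59 + 300 → 11547; 60–79 + 20 → 4454; 80+ + 210 → 14785
End of period: [3147, 5308, 11547, 4454, 14785]

3537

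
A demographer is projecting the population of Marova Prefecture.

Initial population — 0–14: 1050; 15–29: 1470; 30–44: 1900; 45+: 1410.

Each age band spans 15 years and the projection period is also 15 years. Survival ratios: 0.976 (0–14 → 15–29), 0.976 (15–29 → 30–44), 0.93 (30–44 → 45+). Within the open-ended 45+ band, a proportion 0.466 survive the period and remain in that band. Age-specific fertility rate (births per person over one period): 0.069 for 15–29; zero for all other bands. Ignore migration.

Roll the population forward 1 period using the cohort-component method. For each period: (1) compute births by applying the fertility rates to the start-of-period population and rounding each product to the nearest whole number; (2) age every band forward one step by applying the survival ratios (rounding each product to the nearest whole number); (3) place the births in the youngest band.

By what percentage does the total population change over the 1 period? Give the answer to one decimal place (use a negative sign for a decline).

Period 1.
Births: 1470 * 0.069 = 101
15–29: 1050 * 0.976 = 1025
30–44: 1470 * 0.976 = 1435
45+: 1900 * 0.93 + 1410 * 0.466 = 1767 + 657 = 2424
Giving 101 / 1025 / 1435 / 2424.
Total: 5830 → 4985; change = -845; percentage change = -14.5%

-14.5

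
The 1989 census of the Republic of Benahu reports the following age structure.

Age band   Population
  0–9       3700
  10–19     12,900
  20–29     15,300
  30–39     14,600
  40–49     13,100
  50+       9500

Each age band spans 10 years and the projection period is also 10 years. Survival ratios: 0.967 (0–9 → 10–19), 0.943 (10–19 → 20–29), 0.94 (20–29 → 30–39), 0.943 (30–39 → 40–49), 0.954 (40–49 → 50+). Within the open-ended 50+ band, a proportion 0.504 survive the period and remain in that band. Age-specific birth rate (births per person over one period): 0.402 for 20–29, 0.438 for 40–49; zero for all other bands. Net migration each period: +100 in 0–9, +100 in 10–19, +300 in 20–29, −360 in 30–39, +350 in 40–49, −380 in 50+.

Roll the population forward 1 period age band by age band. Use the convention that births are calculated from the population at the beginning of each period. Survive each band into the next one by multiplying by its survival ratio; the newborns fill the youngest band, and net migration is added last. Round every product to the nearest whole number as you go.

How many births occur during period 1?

Call the groups 1 to 6, youngest first.
After projecting period 1:
Births: 15300 * 0.402 = 6151  |  13100 * 0.438 = 5738 → 11889
Group 2: 3700 * 0.967 = 3578
Group 3: 12900 * 0.943 = 12165
Group 4: 15300 * 0.94 = 14382
Group 5: 14600 * 0.943 = 13768
Group 6: 13100 * 0.954 + 9500 * 0.504 = 12497 + 4788 = 17285
Net migration: Group 1 + 100 → 11989; Group 2 + 100 → 3678; Group 3 + 300 → 12465; Group 4 − 360 → 14022; Group 5 + 350 → 14118; Group 6 − 380 → 16905
End of period: [11989, 3678, 12465, 14022, 14118, 16905]

11889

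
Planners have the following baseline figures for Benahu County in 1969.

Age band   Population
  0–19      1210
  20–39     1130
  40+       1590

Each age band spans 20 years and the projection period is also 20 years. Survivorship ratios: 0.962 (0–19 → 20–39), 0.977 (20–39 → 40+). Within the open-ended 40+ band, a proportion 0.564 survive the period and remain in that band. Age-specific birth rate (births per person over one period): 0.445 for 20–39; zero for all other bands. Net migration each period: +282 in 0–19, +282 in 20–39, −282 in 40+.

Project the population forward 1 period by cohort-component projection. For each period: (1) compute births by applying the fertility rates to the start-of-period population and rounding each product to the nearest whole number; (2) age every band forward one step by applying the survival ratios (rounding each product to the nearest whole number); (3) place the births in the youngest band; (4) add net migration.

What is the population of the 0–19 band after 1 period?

785

— Period 1 —
Births: 1130 * 0.445 = 503
20–39: 1210 * 0.962 = 1164
40+: 1130 * 0.977 + 1590 * 0.564 = 1104 + 897 = 2001
Net migration: 0–19 + 282 → 785; 20–39 + 282 → 1446; 40+ − 282 → 1719
Giving 785 / 1446 / 1719.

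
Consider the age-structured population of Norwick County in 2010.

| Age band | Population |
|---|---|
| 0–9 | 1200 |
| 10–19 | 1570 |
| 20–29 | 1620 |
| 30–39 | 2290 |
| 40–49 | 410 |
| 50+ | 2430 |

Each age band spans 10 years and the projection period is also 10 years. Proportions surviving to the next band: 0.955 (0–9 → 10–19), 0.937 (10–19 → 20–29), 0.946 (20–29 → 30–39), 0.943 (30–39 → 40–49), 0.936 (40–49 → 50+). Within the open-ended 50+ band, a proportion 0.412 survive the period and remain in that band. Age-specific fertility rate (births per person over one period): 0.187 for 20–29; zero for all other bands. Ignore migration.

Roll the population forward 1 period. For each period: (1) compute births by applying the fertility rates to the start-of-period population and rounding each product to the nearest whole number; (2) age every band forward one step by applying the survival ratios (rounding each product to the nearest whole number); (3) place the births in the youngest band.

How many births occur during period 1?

303

— Period 1 —
Births: 1620 * 0.187 = 303
10–19: 1200 * 0.955 = 1146
20–29: 1570 * 0.937 = 1471
30–39: 1620 * 0.946 = 1533
40–49: 2290 * 0.943 = 2159
50+: 410 * 0.936 + 2430 * 0.412 = 384 + 1001 = 1385
Giving 303 / 1146 / 1471 / 1533 / 2159 / 1385.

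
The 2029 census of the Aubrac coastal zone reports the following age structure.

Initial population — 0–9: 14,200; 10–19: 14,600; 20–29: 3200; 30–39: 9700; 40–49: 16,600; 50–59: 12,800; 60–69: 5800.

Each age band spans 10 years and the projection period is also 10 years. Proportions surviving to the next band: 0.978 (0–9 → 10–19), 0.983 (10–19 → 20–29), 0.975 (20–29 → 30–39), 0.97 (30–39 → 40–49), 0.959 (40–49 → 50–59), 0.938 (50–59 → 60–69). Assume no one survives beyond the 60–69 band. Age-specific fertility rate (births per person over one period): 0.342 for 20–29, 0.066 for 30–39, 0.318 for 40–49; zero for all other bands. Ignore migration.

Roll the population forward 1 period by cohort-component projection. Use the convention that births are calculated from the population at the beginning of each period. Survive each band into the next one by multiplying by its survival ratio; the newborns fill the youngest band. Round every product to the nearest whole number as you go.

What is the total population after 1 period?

Period 1:
Births: 3200 × 0.342 = 1094  |  9700 × 0.066 = 640  |  16600 × 0.318 = 5279 → total 7013
10–19: 14200 × 0.978 = 13888
20–29: 14600 × 0.983 = 14352
30–39: 3200 × 0.975 = 3120
40–49: 9700 × 0.97 = 9409
50–59: 16600 × 0.959 = 15919
60–69: 12800 × 0.938 = 12006
Giving 7013 / 13888 / 14352 / 3120 / 9409 / 15919 / 12006.
Total after period 1: 7013 + 13888 + 14352 + 3120 + 9409 + 15919 + 12006 = 75707

75707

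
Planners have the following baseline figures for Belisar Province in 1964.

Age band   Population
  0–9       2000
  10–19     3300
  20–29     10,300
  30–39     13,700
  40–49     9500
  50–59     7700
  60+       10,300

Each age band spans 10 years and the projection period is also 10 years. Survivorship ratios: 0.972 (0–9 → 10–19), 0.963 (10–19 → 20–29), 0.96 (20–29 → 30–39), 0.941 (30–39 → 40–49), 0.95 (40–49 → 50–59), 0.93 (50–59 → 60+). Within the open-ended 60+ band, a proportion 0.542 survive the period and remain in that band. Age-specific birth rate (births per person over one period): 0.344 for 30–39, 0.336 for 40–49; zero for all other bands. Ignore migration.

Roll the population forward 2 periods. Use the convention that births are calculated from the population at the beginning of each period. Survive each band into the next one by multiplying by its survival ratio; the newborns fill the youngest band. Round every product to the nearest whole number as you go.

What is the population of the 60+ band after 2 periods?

Numbering the bands 1..7 from youngest to oldest:
After projecting period 1:
Births: 13700 × 0.344 = 4713  |  9500 × 0.336 = 3192 → total 7905
Band 2: 2000 × 0.972 = 1944
Band 3: 3300 × 0.963 = 3178
Band 4: 10300 × 0.96 = 9888
Band 5: 13700 × 0.941 = 12892
Band 6: 9500 × 0.95 = 9025
Band 7: 7700 × 0.93 + 10300 × 0.542 = 7161 + 5583 = 12744
→ [7905, 1944, 3178, 9888, 12892, 9025, 12744]
After projecting period 2:
Births: 9888 × 0.344 = 3401  |  12892 × 0.336 = 4332 → total 7733
Band 2: 7905 × 0.972 = 7684
Band 3: 1944 × 0.963 = 1872
Band 4: 3178 × 0.96 = 3051
Band 5: 9888 × 0.941 = 9305
Band 6: 12892 × 0.95 = 12247
Band 7: 9025 × 0.93 + 12744 × 0.542 = 8393 + 6907 = 15300
→ [7733, 7684, 1872, 3051, 9305, 12247, 15300]

15300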